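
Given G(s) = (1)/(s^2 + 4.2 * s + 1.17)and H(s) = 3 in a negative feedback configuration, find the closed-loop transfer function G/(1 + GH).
Closed-loop T = G/(1+GH).
Numerator: G_num * H_den = 1.
Denominator: G_den * H_den + G_num * H_num = (s^2 + 4.2*s + 1.17) + (3) = s^2 + 4.2*s + 4.17.
T(s) = (1)/(s^2 + 4.2*s + 4.17)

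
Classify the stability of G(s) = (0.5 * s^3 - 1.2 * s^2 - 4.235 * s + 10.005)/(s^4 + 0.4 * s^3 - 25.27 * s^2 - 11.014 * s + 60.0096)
Denominator: s^4 + 0.4*s^3 - 25.27*s^2 - 11.014*s + 60.0096 = (s - 1.4)(s - 4.8)(s + 1.9)(s + 4.7). Poles: -1.9, -4.7, 1.4, 4.8. Unstable (2 pole(s) in RHP)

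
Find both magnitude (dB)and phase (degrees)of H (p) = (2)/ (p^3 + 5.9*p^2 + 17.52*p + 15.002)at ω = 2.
Substitute p = j*2: H(j2) = -0.0213592 - 0.0671728j.
|H| = 20*log₁₀(sqrt(Re²+Im²)) = -23.04 dB.
∠H = atan2(Im, Re) = -107.64°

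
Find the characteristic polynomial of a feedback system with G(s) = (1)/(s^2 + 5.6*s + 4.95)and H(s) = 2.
Characteristic poly = G_den * H_den + G_num * H_num = (s^2 + 5.6*s + 4.95) + (2) = s^2 + 5.6*s + 6.95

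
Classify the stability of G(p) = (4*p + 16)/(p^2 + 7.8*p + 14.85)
Denominator: p^2 + 7.8*p + 14.85 = (p + 3.3)(p + 4.5). Poles: -3.3, -4.5. Stable (all poles in LHP)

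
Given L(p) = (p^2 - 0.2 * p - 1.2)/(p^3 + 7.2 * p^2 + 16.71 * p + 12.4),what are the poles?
Set denominator = 0: p^3 + 7.2*p^2 + 16.71*p + 12.4 = (p + 2.5)(p + 3.1)(p + 1.6) = 0 → Poles: -1.6, -2.5, -3.1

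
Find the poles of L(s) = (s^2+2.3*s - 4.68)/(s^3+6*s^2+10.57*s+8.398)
Set denominator = 0: s^3 + 6*s^2 + 10.57*s + 8.398 = (s + 3.8)(s^2 + 2.2*s + 2.21) = 0 → Poles: -1.1 + 1j, -1.1 - 1j, -3.8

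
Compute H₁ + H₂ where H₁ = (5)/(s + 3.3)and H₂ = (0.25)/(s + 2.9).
Parallel: H = H₁ + H₂ = (n₁·d₂ + n₂·d₁)/(d₁·d₂).
n₁·d₂ = 5*s + 14.5. n₂·d₁ = 0.25*s + 0.825. Sum = 5.25*s + 15.325. d₁·d₂ = s^2 + 6.2*s + 9.57.
H(s) = (5.25*s + 15.325)/(s^2 + 6.2*s + 9.57)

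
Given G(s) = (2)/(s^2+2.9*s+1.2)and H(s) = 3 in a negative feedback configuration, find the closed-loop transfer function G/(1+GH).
Closed-loop T = G/(1+GH).
Numerator: G_num * H_den = 2.
Denominator: G_den * H_den + G_num * H_num = (s^2 + 2.9*s + 1.2) + (6) = s^2 + 2.9*s + 7.2.
T(s) = (2)/(s^2 + 2.9*s + 7.2)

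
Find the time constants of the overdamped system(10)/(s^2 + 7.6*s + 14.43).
Overdamped: real poles at -3.7, -3.9. τ = -1/pole → τ₁ = 0.2703, τ₂ = 0.2564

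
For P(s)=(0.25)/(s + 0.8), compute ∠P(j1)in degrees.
Substitute s = j*1: P(j1) = 0.121951 - 0.152439j.
∠P(j1) = atan2(Im, Re) = atan2(-0.152439, 0.121951) = -51.34°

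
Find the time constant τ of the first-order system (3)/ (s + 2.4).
First-order system: τ = -1/pole. Pole = -2.4. τ = -1/(-2.4) = 0.4167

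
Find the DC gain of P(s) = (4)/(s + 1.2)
DC gain = P(0) = num(0)/den(0) = 4/1.2 = 3.333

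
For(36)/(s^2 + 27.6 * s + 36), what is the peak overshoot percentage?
Standard form: ωn²/(s²+2ζωn·s+ωn²) → ωn = 6, ζ = 2.3.
ζ ≥ 1, so the response is non-oscillatory: peak overshoot = 0%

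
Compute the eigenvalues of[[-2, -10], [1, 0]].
Eigenvalues solve det(λI - A) = 0.
Characteristic polynomial: λ^2 + 2*λ + 10 = 0.
Roots: -1 + 3j, -1 - 3j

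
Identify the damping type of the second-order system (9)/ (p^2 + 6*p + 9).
Standard form: ωn²/(p²+2ζωn·p+ωn²) gives ωn=3, ζ=1.
Critically damped (ζ = 1)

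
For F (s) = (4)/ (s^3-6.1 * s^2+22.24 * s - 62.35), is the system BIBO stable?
Denominator: s^3 - 6.1*s^2 + 22.24*s - 62.35 = (s - 4.3)(s^2 - 1.8*s + 14.5). Poles: 0.9 + 3.7j, 0.9 - 3.7j, 4.3. All Re(p)<0: No (unstable)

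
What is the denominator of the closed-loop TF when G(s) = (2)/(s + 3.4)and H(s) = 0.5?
Characteristic poly = G_den * H_den + G_num * H_num = (s + 3.4) + (1) = s + 4.4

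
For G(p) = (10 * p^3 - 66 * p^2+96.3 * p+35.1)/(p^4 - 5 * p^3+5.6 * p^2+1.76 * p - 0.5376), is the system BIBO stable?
Denominator: p^4 - 5*p^3 + 5.6*p^2 + 1.76*p - 0.5376 = (p - 0.2)(p - 2.4)(p - 2.8)(p + 0.4). Poles: -0.4, 0.2, 2.4, 2.8. All Re(p)<0: No (unstable)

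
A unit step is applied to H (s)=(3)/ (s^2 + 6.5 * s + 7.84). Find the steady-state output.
FVT: lim_{t→∞} y(t) = lim_{s→0} s*Y(s) where Y(s) = H(s)/s.
= lim_{s→0} H(s) = H(0) = num(0)/den(0) = 3/7.84 = 0.3827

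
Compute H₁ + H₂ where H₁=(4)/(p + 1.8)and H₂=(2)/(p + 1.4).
Parallel: H = H₁ + H₂ = (n₁·d₂ + n₂·d₁)/(d₁·d₂).
n₁·d₂ = 4*p + 5.6. n₂·d₁ = 2*p + 3.6. Sum = 6*p + 9.2. d₁·d₂ = p^2 + 3.2*p + 2.52.
H(p) = (6*p + 9.2)/(p^2 + 3.2*p + 2.52)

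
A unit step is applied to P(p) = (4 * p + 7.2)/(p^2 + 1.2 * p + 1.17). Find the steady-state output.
FVT: lim_{t→∞} y(t) = lim_{p→0} p*Y(p) where Y(p) = P(p)/p.
= lim_{p→0} P(p) = P(0) = num(0)/den(0) = 7.2/1.17 = 6.154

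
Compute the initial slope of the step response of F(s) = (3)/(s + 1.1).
IVT: y'(0⁺) = lim_{s→∞} s²·Y(s) = lim_{s→∞} s·F(s).
deg(num) = 0, deg(den) = 1, relative degree = 1, so s·F(s) → (leading num)/(leading den) = 3/1 = 3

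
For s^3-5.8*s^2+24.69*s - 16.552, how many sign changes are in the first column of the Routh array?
Routh array:
s^3: [1, 24.69]; s^2: [-5.8, -16.552]; s^1: [21.8362]; s^0: [-16.552]
First column: [1, -5.8, 21.8362, -16.552]. Sign changes = 3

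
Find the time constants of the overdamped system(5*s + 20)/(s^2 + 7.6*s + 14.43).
Overdamped: real poles at -3.9, -3.7. τ = -1/pole → τ₁ = 0.2564, τ₂ = 0.2703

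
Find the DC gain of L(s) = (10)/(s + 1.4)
DC gain = L(0) = num(0)/den(0) = 10/1.4 = 7.143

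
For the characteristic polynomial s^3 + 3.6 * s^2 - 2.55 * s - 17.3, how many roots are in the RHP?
s^3 + 3.6*s^2 - 2.55*s - 17.3 = (s - 2)(s^2 + 5.6*s + 8.65). Poles: -2.8 + 0.9j, -2.8 - 0.9j, 2. RHP poles (Re>0): 1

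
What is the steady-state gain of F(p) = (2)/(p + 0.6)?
DC gain = F(0) = num(0)/den(0) = 2/0.6 = 3.333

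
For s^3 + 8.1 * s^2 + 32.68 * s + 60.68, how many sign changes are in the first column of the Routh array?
Routh array:
s^3: [1, 32.68]; s^2: [8.1, 60.68]; s^1: [25.1886]; s^0: [60.68]
First column: [1, 8.1, 25.1886, 60.68]. Sign changes = 0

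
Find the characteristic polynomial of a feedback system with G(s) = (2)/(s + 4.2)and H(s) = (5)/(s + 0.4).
Characteristic poly = G_den * H_den + G_num * H_num = (s^2 + 4.6*s + 1.68) + (10) = s^2 + 4.6*s + 11.68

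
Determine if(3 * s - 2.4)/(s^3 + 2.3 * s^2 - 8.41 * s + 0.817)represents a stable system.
Denominator: s^3 + 2.3*s^2 - 8.41*s + 0.817 = (s - 0.1)(s + 4.3)(s - 1.9). Poles: -4.3, 0.1, 1.9. All Re(p)<0: No (unstable)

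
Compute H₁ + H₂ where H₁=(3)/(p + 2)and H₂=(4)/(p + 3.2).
Parallel: H = H₁ + H₂ = (n₁·d₂ + n₂·d₁)/(d₁·d₂).
n₁·d₂ = 3*p + 9.6. n₂·d₁ = 4*p + 8. Sum = 7*p + 17.6. d₁·d₂ = p^2 + 5.2*p + 6.4.
H(p) = (7*p + 17.6)/(p^2 + 5.2*p + 6.4)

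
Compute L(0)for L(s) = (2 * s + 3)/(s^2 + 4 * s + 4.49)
DC gain = L(0) = num(0)/den(0) = 3/4.49 = 0.6682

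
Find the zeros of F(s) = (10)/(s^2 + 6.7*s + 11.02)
Numerator is a nonzero constant (10) → Zeros: none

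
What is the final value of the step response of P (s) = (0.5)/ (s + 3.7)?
FVT: lim_{t→∞} y(t) = lim_{s→0} s*Y(s) where Y(s) = P(s)/s.
= lim_{s→0} P(s) = P(0) = num(0)/den(0) = 0.5/3.7 = 0.1351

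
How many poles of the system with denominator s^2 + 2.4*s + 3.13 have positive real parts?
Poles: -1.2 + 1.3j, -1.2 - 1.3j. RHP poles (Re>0): 0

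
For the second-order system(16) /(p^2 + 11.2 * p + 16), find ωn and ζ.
Standard form: ωn²/(p²+2ζωn·p+ωn²).
const=16=ωn² → ωn=4, p coeff=11.2=2ζωn → ζ=1.4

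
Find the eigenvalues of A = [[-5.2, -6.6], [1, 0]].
Eigenvalues solve det(λI - A) = 0.
Characteristic polynomial: λ^2 + 5.2*λ + 6.6 = 0.
Factor: (λ + 2.2)(λ + 3) = 0.
Roots: -2.2, -3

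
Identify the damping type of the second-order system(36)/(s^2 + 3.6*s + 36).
Standard form: ωn²/(s²+2ζωn·s+ωn²) gives ωn=6, ζ=0.3.
Underdamped (ζ = 0.3 < 1)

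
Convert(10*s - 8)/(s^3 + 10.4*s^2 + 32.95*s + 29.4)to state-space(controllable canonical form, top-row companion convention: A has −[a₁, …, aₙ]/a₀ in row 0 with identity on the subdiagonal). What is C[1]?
Reachable canonical form: C = numerator coefficients (right-aligned, zero-padded to length n).
num = 10*s - 8, C = [[0, 10, -8]].
C[1] = 10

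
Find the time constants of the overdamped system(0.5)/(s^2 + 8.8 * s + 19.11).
Overdamped: real poles at -3.9, -4.9. τ = -1/pole → τ₁ = 0.2564, τ₂ = 0.2041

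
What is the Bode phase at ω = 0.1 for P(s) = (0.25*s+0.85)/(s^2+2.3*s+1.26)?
Substitute s = j*0.1: P(j0.1) = 0.661291 - 0.101678j.
∠P(j0.1) = atan2(Im, Re) = atan2(-0.101678, 0.661291) = -8.74°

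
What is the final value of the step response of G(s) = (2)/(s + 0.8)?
FVT: lim_{t→∞} y(t) = lim_{s→0} s*Y(s) where Y(s) = G(s)/s.
= lim_{s→0} G(s) = G(0) = num(0)/den(0) = 2/0.8 = 2.5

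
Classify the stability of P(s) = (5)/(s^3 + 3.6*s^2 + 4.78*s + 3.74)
Denominator: s^3 + 3.6*s^2 + 4.78*s + 3.74 = (s + 2.2)(s^2 + 1.4*s + 1.7). Poles: -0.7 + 1.1j, -0.7 - 1.1j, -2.2. Stable (all poles in LHP)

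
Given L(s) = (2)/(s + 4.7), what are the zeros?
Numerator is a nonzero constant (2) → Zeros: none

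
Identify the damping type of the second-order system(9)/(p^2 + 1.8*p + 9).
Standard form: ωn²/(p²+2ζωn·p+ωn²) gives ωn=3, ζ=0.3.
Underdamped (ζ = 0.3 < 1)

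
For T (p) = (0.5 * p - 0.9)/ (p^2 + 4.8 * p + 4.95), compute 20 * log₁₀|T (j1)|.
Substitute p = j*1: T(j1) = -0.0298894 + 0.162904j.
|T(j1)| = sqrt(Re² + Im²) = 0.1656.
20*log₁₀(0.1656) = -15.62 dB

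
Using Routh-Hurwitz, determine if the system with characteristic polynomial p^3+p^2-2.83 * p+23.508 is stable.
Routh array:
p^3: [1, -2.83]; p^2: [1, 23.508]; p^1: [-26.338]; p^0: [23.508]
First column: [1, 1, -26.338, 23.508]. Sign changes = 2.
No, unstable (2 RHP root(s))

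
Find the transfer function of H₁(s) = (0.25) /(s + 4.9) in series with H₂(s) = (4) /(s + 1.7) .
Series: H = H₁ · H₂ = (n₁·n₂)/(d₁·d₂).
Num: n₁·n₂ = 1. Den: d₁·d₂ = s^2 + 6.6*s + 8.33.
H(s) = (1)/(s^2 + 6.6*s + 8.33)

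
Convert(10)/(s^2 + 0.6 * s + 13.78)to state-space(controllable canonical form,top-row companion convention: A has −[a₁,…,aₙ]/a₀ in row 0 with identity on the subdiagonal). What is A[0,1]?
Reachable canonical form for den = s^2 + 0.6*s + 13.78: top row of A = -[a₁,a₂,...,aₙ]/a₀, ones on the subdiagonal, zeros elsewhere.
A = [[-0.6, -13.78], [1, 0]].
A[0,1] = -13.78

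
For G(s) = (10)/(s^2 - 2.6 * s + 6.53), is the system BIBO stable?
Denominator: s^2 - 2.6*s + 6.53. Poles: 1.3 + 2.2j, 1.3 - 2.2j. All Re(p)<0: No (unstable)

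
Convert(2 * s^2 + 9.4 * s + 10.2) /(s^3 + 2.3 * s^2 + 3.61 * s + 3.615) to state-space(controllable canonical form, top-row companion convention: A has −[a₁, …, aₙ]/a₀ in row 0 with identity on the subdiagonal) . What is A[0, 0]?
Reachable canonical form for den = s^3 + 2.3*s^2 + 3.61*s + 3.615: top row of A = -[a₁,a₂,...,aₙ]/a₀, ones on the subdiagonal, zeros elsewhere.
A = [[-2.3, -3.61, -3.615], [1, 0, 0], [0, 1, 0]].
A[0,0] = -2.3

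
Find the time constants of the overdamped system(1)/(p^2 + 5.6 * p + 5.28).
Overdamped: real poles at -1.2, -4.4. τ = -1/pole → τ₁ = 0.8333, τ₂ = 0.2273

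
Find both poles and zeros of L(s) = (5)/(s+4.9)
Set denominator = 0: s + 4.9 = 0 → Poles: -4.9
Numerator is a nonzero constant (5) → Zeros: none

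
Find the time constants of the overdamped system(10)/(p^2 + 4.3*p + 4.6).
Overdamped: real poles at -2, -2.3. τ = -1/pole → τ₁ = 0.5, τ₂ = 0.4348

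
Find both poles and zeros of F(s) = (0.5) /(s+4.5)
Set denominator = 0: s + 4.5 = 0 → Poles: -4.5
Numerator is a nonzero constant (0.5) → Zeros: none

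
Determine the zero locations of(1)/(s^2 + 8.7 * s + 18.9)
Numerator is a nonzero constant (1) → Zeros: none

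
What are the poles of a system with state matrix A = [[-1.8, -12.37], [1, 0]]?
Eigenvalues solve det(λI - A) = 0.
Characteristic polynomial: λ^2 + 1.8*λ + 12.37 = 0.
Roots: -0.9 + 3.4j, -0.9 - 3.4j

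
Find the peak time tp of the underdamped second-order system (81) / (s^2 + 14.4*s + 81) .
Standard form: ωn²/(s²+2ζωn·s+ωn²) → ωn = 9, ζ = 0.8.
ωd = ωn·√(1-ζ²) = 9·√(1-0.8²) = 5.4.
tp = π/ωd = π/5.4 = 0.5818 s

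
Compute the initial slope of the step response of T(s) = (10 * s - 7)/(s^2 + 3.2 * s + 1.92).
IVT: y'(0⁺) = lim_{s→∞} s²·Y(s) = lim_{s→∞} s·T(s).
deg(num) = 1, deg(den) = 2, relative degree = 1, so s·T(s) → (leading num)/(leading den) = 10/1 = 10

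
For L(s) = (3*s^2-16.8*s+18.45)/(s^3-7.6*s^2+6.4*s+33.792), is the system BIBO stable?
Denominator: s^3 - 7.6*s^2 + 6.4*s + 33.792 = (s - 4.4)(s + 1.6)(s - 4.8). Poles: -1.6, 4.4, 4.8. All Re(p)<0: No (unstable)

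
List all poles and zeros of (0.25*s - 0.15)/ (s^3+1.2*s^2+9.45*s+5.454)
Set denominator = 0: s^3 + 1.2*s^2 + 9.45*s + 5.454 = (s + 0.6)(s^2 + 0.6*s + 9.09) = 0 → Poles: -0.3 + 3j, -0.3 - 3j, -0.6
Set numerator = 0: 0.25*s - 0.15 = 0 → Zeros: 0.6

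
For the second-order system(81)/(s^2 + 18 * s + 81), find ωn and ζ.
Standard form: ωn²/(s²+2ζωn·s+ωn²).
const=81=ωn² → ωn=9, s coeff=18=2ζωn → ζ=1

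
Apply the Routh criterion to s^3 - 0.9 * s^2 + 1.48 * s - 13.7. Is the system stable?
Routh array:
s^3: [1, 1.48]; s^2: [-0.9, -13.7]; s^1: [-13.7422]; s^0: [-13.7]
First column: [1, -0.9, -13.7422, -13.7]. Sign changes = 1.
No, unstable (1 RHP root(s))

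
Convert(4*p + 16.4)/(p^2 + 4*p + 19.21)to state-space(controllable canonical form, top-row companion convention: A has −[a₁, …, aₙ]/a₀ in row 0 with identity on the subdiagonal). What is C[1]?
Reachable canonical form: C = numerator coefficients (right-aligned, zero-padded to length n).
num = 4*p + 16.4, C = [[4, 16.4]].
C[1] = 16.4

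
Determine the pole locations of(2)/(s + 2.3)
Set denominator = 0: s + 2.3 = 0 → Poles: -2.3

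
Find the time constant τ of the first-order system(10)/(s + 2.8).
First-order system: τ = -1/pole. Pole = -2.8. τ = -1/(-2.8) = 0.3571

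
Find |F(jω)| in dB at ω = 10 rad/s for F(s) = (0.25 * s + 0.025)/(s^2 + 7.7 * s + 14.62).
Substitute s = j*10: F(j10) = 0.0144012 - 0.0162932j.
|F(j10)| = sqrt(Re² + Im²) = 0.02175.
20*log₁₀(0.02175) = -33.25 dB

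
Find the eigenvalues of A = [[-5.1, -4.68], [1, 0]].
Eigenvalues solve det(λI - A) = 0.
Characteristic polynomial: λ^2 + 5.1*λ + 4.68 = 0.
Factor: (λ + 1.2)(λ + 3.9) = 0.
Roots: -1.2, -3.9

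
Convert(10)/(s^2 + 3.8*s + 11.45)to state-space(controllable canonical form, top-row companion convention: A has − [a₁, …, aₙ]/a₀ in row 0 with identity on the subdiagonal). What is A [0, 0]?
Reachable canonical form for den = s^2 + 3.8*s + 11.45: top row of A = -[a₁,a₂,...,aₙ]/a₀, ones on the subdiagonal, zeros elsewhere.
A = [[-3.8, -11.45], [1, 0]].
A[0,0] = -3.8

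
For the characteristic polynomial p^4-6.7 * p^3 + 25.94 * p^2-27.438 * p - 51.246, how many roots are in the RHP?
p^4 - 6.7*p^3 + 25.94*p^2 - 27.438*p - 51.246 = (p - 3)(p + 0.9)(p^2 - 4.6*p + 18.98). Poles: -0.9, 2.3 + 3.7j, 2.3 - 3.7j, 3. RHP poles (Re>0): 3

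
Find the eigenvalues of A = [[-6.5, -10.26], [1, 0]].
Eigenvalues solve det(λI - A) = 0.
Characteristic polynomial: λ^2 + 6.5*λ + 10.26 = 0.
Factor: (λ + 2.7)(λ + 3.8) = 0.
Roots: -2.7, -3.8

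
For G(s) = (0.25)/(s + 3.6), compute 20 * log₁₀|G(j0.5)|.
Substitute s = j*0.5: G(j0.5) = 0.0681302 - 0.00946253j.
|G(j0.5)| = sqrt(Re² + Im²) = 0.06878.
20*log₁₀(0.06878) = -23.25 dB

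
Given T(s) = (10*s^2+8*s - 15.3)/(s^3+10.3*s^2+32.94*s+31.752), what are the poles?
Set denominator = 0: s^3 + 10.3*s^2 + 32.94*s + 31.752 = (s + 1.8)(s + 3.6)(s + 4.9) = 0 → Poles: -1.8, -3.6, -4.9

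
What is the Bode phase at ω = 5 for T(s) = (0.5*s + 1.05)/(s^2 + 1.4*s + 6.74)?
Substitute s = j*5: T(j5) = -0.00437468 - 0.138588j.
∠T(j5) = atan2(Im, Re) = atan2(-0.138588, -0.00437468) = -91.81°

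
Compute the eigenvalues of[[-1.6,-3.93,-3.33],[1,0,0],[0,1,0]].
Eigenvalues solve det(λI - A) = 0.
Characteristic polynomial: λ^3 + 1.6*λ^2 + 3.93*λ + 3.33 = 0.
Factor: (λ + 1)(λ^2 + 0.6*λ + 3.33) = 0.
Roots: -0.3 + 1.8j, -0.3 - 1.8j, -1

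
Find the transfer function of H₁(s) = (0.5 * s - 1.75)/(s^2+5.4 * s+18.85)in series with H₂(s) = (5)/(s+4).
Series: H = H₁ · H₂ = (n₁·n₂)/(d₁·d₂).
Num: n₁·n₂ = 2.5*s - 8.75. Den: d₁·d₂ = s^3 + 9.4*s^2 + 40.45*s + 75.4.
H(s) = (2.5*s - 8.75)/(s^3 + 9.4*s^2 + 40.45*s + 75.4)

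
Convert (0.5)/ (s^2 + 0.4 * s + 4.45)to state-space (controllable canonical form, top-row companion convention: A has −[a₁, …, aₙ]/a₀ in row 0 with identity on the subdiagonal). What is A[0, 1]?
Reachable canonical form for den = s^2 + 0.4*s + 4.45: top row of A = -[a₁,a₂,...,aₙ]/a₀, ones on the subdiagonal, zeros elsewhere.
A = [[-0.4, -4.45], [1, 0]].
A[0,1] = -4.45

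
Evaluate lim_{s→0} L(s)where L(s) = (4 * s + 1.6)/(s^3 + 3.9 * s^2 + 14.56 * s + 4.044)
DC gain = L(0) = num(0)/den(0) = 1.6/4.044 = 0.3956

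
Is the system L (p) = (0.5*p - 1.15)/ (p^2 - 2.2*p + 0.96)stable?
Denominator: p^2 - 2.2*p + 0.96 = (p - 1.6)(p - 0.6). Poles: 0.6, 1.6. All Re(p)<0: No (unstable)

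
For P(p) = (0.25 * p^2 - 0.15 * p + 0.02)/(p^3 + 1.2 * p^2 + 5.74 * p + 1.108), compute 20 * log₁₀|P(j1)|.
Substitute p = j*1: P(j1) = -0.0306922 + 0.0491189j.
|P(j1)| = sqrt(Re² + Im²) = 0.05792.
20*log₁₀(0.05792) = -24.74 dB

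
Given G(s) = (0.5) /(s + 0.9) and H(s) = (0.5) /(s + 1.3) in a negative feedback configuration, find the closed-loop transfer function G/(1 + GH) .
Closed-loop T = G/(1+GH).
Numerator: G_num * H_den = 0.5*s + 0.65.
Denominator: G_den * H_den + G_num * H_num = (s^2 + 2.2*s + 1.17) + (0.25) = s^2 + 2.2*s + 1.42.
T(s) = (0.5*s + 0.65)/(s^2 + 2.2*s + 1.42)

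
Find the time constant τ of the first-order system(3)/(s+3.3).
First-order system: τ = -1/pole. Pole = -3.3. τ = -1/(-3.3) = 0.303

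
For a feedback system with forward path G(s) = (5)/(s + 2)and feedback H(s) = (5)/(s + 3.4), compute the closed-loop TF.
Closed-loop T = G/(1+GH).
Numerator: G_num * H_den = 5*s + 17.
Denominator: G_den * H_den + G_num * H_num = (s^2 + 5.4*s + 6.8) + (25) = s^2 + 5.4*s + 31.8.
T(s) = (5*s + 17)/(s^2 + 5.4*s + 31.8)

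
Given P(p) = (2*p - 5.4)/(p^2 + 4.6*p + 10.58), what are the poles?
Set denominator = 0: p^2 + 4.6*p + 10.58 = 0 → Poles: -2.3 + 2.3j, -2.3 - 2.3j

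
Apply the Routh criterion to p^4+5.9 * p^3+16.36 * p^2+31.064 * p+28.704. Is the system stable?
Routh array:
p^4: [1, 16.36, 28.704]; p^3: [5.9, 31.064]; p^2: [11.0949, 28.704]; p^1: [15.7999]; p^0: [28.704]
First column: [1, 5.9, 11.0949, 15.7999, 28.704]. Sign changes = 0.
Yes, stable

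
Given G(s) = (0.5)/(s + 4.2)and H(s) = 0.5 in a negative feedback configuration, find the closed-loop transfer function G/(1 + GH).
Closed-loop T = G/(1+GH).
Numerator: G_num * H_den = 0.5.
Denominator: G_den * H_den + G_num * H_num = (s + 4.2) + (0.25) = s + 4.45.
T(s) = (0.5)/(s + 4.45)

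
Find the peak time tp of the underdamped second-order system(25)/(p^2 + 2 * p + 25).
Standard form: ωn²/(p²+2ζωn·p+ωn²) → ωn = 5, ζ = 0.2.
ωd = ωn·√(1-ζ²) = 5·√(1-0.2²) = 4.899.
tp = π/ωd = π/4.899 = 0.6413 s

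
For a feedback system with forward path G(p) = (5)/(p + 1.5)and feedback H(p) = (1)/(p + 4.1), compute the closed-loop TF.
Closed-loop T = G/(1+GH).
Numerator: G_num * H_den = 5*p + 20.5.
Denominator: G_den * H_den + G_num * H_num = (p^2 + 5.6*p + 6.15) + (5) = p^2 + 5.6*p + 11.15.
T(p) = (5*p + 20.5)/(p^2 + 5.6*p + 11.15)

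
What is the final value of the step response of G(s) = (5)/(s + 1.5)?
FVT: lim_{t→∞} y(t) = lim_{s→0} s*Y(s) where Y(s) = G(s)/s.
= lim_{s→0} G(s) = G(0) = num(0)/den(0) = 5/1.5 = 3.333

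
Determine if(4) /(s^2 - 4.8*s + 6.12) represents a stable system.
Denominator: s^2 - 4.8*s + 6.12. Poles: 2.4 + 0.6j, 2.4 - 0.6j. All Re(p)<0: No (unstable)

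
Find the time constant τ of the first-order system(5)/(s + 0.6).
First-order system: τ = -1/pole. Pole = -0.6. τ = -1/(-0.6) = 1.667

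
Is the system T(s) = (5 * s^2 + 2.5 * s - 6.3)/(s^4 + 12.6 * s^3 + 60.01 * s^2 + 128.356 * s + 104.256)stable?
Denominator: s^4 + 12.6*s^3 + 60.01*s^2 + 128.356*s + 104.256 = (s + 3.2)(s + 3.6)(s^2 + 5.8*s + 9.05). Poles: -2.9 + 0.8j, -2.9 - 0.8j, -3.2, -3.6. All Re(p)<0: Yes (stable)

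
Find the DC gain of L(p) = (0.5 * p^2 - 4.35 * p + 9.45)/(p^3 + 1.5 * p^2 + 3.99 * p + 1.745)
DC gain = L(0) = num(0)/den(0) = 9.45/1.745 = 5.415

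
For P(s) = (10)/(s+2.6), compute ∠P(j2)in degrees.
Substitute s = j*2: P(j2) = 2.41636 - 1.85874j.
∠P(j2) = atan2(Im, Re) = atan2(-1.85874, 2.41636) = -37.57°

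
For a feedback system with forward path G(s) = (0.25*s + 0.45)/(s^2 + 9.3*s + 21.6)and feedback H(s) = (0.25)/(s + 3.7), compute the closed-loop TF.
Closed-loop T = G/(1+GH).
Numerator: G_num * H_den = 0.25*s^2 + 1.375*s + 1.665.
Denominator: G_den * H_den + G_num * H_num = (s^3 + 13*s^2 + 56.01*s + 79.92) + (0.0625*s + 0.1125) = s^3 + 13*s^2 + 56.0725*s + 80.0325.
T(s) = (0.25*s^2 + 1.375*s + 1.665)/(s^3 + 13*s^2 + 56.0725*s + 80.0325)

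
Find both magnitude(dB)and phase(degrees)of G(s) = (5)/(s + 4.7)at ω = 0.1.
Substitute s = j*0.1: G(j0.1) = 1.06335 - 0.0226244j.
|G| = 20*log₁₀(sqrt(Re²+Im²)) = 0.54 dB.
∠G = atan2(Im, Re) = -1.22°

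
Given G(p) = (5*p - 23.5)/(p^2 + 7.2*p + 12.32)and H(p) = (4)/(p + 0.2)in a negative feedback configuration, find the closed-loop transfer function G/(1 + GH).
Closed-loop T = G/(1+GH).
Numerator: G_num * H_den = 5*p^2 - 22.5*p - 4.7.
Denominator: G_den * H_den + G_num * H_num = (p^3 + 7.4*p^2 + 13.76*p + 2.464) + (20*p - 94) = p^3 + 7.4*p^2 + 33.76*p - 91.536.
T(p) = (5*p^2 - 22.5*p - 4.7)/(p^3 + 7.4*p^2 + 33.76*p - 91.536)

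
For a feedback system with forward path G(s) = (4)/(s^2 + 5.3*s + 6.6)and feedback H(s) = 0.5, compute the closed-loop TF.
Closed-loop T = G/(1+GH).
Numerator: G_num * H_den = 4.
Denominator: G_den * H_den + G_num * H_num = (s^2 + 5.3*s + 6.6) + (2) = s^2 + 5.3*s + 8.6.
T(s) = (4)/(s^2 + 5.3*s + 8.6)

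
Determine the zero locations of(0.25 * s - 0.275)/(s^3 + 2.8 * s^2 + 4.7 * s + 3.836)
Set numerator = 0: 0.25*s - 0.275 = 0 → Zeros: 1.1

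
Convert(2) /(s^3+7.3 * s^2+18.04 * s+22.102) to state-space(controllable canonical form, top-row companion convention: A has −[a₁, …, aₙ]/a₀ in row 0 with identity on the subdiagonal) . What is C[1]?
Reachable canonical form: C = numerator coefficients (right-aligned, zero-padded to length n).
num = 2, C = [[0, 0, 2]].
C[1] = 0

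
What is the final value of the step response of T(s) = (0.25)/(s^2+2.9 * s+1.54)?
FVT: lim_{t→∞} y(t) = lim_{s→0} s*Y(s) where Y(s) = T(s)/s.
= lim_{s→0} T(s) = T(0) = num(0)/den(0) = 0.25/1.54 = 0.1623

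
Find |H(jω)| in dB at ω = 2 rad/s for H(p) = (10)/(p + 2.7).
Substitute p = j*2: H(j2) = 2.3915 - 1.77148j.
|H(j2)| = sqrt(Re² + Im²) = 2.976.
20*log₁₀(2.976) = 9.47 dB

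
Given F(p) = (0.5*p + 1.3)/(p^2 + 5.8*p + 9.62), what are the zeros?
Set numerator = 0: 0.5*p + 1.3 = 0 → Zeros: -2.6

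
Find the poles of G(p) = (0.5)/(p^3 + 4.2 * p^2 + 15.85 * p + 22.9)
Set denominator = 0: p^3 + 4.2*p^2 + 15.85*p + 22.9 = (p + 2)(p^2 + 2.2*p + 11.45) = 0 → Poles: -1.1 + 3.2j, -1.1 - 3.2j, -2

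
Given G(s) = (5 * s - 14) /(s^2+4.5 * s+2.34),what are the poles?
Set denominator = 0: s^2 + 4.5*s + 2.34 = (s + 0.6)(s + 3.9) = 0 → Poles: -0.6, -3.9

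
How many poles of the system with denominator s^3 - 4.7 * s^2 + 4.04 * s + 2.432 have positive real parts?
s^3 - 4.7*s^2 + 4.04*s + 2.432 = (s - 3.2)(s - 1.9)(s + 0.4). Poles: -0.4, 1.9, 3.2. RHP poles (Re>0): 2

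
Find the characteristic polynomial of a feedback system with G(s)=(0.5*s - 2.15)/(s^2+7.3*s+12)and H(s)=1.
Characteristic poly = G_den * H_den + G_num * H_num = (s^2 + 7.3*s + 12) + (0.5*s - 2.15) = s^2 + 7.8*s + 9.85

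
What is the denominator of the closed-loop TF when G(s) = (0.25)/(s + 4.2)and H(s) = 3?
Characteristic poly = G_den * H_den + G_num * H_num = (s + 4.2) + (0.75) = s + 4.95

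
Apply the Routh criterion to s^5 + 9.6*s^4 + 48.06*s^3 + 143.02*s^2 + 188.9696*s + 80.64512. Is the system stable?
Routh array:
s^5: [1, 48.06, 188.9696]; s^4: [9.6, 143.02, 80.64512]; s^3: [33.1621, 180.569]; s^2: [90.7476, 80.64512]; s^1: [151.099]; s^0: [80.64512]
First column: [1, 9.6, 33.1621, 90.7476, 151.099, 80.64512]. Sign changes = 0.
Yes, stable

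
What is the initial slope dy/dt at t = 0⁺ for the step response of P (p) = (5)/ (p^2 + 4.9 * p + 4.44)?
IVT: y'(0⁺) = lim_{p→∞} p²·Y(p) = lim_{p→∞} p·P(p).
deg(num) = 0, deg(den) = 2, relative degree = 2 ≥ 2, so p·P(p) → 0. Initial slope = 0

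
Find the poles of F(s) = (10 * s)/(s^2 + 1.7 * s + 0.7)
Set denominator = 0: s^2 + 1.7*s + 0.7 = (s + 1)(s + 0.7) = 0 → Poles: -0.7, -1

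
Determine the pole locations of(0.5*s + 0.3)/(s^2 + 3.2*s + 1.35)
Set denominator = 0: s^2 + 3.2*s + 1.35 = (s + 0.5)(s + 2.7) = 0 → Poles: -0.5, -2.7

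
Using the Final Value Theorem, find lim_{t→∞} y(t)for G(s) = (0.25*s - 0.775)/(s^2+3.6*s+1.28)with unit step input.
FVT: lim_{t→∞} y(t) = lim_{s→0} s*Y(s) where Y(s) = G(s)/s.
= lim_{s→0} G(s) = G(0) = num(0)/den(0) = -0.775/1.28 = -0.6055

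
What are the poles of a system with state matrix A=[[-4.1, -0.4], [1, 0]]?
Eigenvalues solve det(λI - A) = 0.
Characteristic polynomial: λ^2 + 4.1*λ + 0.4 = 0.
Factor: (λ + 4)(λ + 0.1) = 0.
Roots: -0.1, -4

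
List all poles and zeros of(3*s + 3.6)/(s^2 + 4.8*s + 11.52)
Set denominator = 0: s^2 + 4.8*s + 11.52 = 0 → Poles: -2.4 + 2.4j, -2.4 - 2.4j
Set numerator = 0: 3*s + 3.6 = 0 → Zeros: -1.2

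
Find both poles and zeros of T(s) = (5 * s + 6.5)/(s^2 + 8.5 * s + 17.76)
Set denominator = 0: s^2 + 8.5*s + 17.76 = (s + 4.8)(s + 3.7) = 0 → Poles: -3.7, -4.8
Set numerator = 0: 5*s + 6.5 = 0 → Zeros: -1.3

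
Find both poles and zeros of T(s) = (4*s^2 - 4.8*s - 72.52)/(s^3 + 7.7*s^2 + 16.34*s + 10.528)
Set denominator = 0: s^3 + 7.7*s^2 + 16.34*s + 10.528 = (s + 1.4)(s + 1.6)(s + 4.7) = 0 → Poles: -1.4, -1.6, -4.7
Set numerator = 0: 4*s^2 - 4.8*s - 72.52 = 4*(s + 3.7)(s - 4.9) = 0 → Zeros: -3.7, 4.9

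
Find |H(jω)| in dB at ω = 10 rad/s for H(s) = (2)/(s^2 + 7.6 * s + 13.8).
Substitute s = j*10: H(j10) = -0.0130542 - 0.0115095j.
|H(j10)| = sqrt(Re² + Im²) = 0.0174.
20*log₁₀(0.0174) = -35.19 dB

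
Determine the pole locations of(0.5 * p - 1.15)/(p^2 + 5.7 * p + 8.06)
Set denominator = 0: p^2 + 5.7*p + 8.06 = (p + 2.6)(p + 3.1) = 0 → Poles: -2.6, -3.1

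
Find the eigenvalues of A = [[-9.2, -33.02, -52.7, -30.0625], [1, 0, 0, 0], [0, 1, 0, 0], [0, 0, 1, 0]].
Eigenvalues solve det(λI - A) = 0.
Characteristic polynomial: λ^4 + 9.2*λ^3 + 33.02*λ^2 + 52.7*λ + 30.0625 = 0.
Factor: (λ + 1.3)(λ + 2.5)(λ^2 + 5.4*λ + 9.25) = 0.
Roots: -1.3, -2.5, -2.7 + 1.4j, -2.7 - 1.4j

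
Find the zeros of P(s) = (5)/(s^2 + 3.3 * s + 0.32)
Numerator is a nonzero constant (5) → Zeros: none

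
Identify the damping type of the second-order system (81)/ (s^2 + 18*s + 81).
Standard form: ωn²/(s²+2ζωn·s+ωn²) gives ωn=9, ζ=1.
Critically damped (ζ = 1)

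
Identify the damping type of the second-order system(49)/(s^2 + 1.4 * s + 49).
Standard form: ωn²/(s²+2ζωn·s+ωn²) gives ωn=7, ζ=0.1.
Underdamped (ζ = 0.1 < 1)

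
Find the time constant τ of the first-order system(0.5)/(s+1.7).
First-order system: τ = -1/pole. Pole = -1.7. τ = -1/(-1.7) = 0.5882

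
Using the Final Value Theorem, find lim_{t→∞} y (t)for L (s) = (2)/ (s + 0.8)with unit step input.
FVT: lim_{t→∞} y(t) = lim_{s→0} s*Y(s) where Y(s) = L(s)/s.
= lim_{s→0} L(s) = L(0) = num(0)/den(0) = 2/0.8 = 2.5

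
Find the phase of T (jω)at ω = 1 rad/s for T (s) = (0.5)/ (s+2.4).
Substitute s = j*1: T(j1) = 0.177515 - 0.0739645j.
∠T(j1) = atan2(Im, Re) = atan2(-0.0739645, 0.177515) = -22.62°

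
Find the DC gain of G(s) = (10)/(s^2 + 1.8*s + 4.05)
DC gain = G(0) = num(0)/den(0) = 10/4.05 = 2.469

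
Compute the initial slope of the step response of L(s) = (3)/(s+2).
IVT: y'(0⁺) = lim_{s→∞} s²·Y(s) = lim_{s→∞} s·L(s).
deg(num) = 0, deg(den) = 1, relative degree = 1, so s·L(s) → (leading num)/(leading den) = 3/1 = 3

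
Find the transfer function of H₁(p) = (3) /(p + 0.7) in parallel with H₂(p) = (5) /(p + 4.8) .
Parallel: H = H₁ + H₂ = (n₁·d₂ + n₂·d₁)/(d₁·d₂).
n₁·d₂ = 3*p + 14.4. n₂·d₁ = 5*p + 3.5. Sum = 8*p + 17.9. d₁·d₂ = p^2 + 5.5*p + 3.36.
H(p) = (8*p + 17.9)/(p^2 + 5.5*p + 3.36)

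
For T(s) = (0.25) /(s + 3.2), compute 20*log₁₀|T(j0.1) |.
Substitute s = j*0.1: T(j0.1) = 0.0780488 - 0.00243902j.
|T(j0.1)| = sqrt(Re² + Im²) = 0.07809.
20*log₁₀(0.07809) = -22.15 dB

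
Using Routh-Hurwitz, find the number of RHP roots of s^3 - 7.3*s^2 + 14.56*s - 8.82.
Routh array:
s^3: [1, 14.56]; s^2: [-7.3, -8.82]; s^1: [13.3518]; s^0: [-8.82]
First column: [1, -7.3, 13.3518, -8.82]. Sign changes = RHP roots = 3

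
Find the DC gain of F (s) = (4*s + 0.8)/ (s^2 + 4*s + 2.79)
DC gain = F(0) = num(0)/den(0) = 0.8/2.79 = 0.2867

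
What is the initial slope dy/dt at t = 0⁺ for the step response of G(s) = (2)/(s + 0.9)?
IVT: y'(0⁺) = lim_{s→∞} s²·Y(s) = lim_{s→∞} s·G(s).
deg(num) = 0, deg(den) = 1, relative degree = 1, so s·G(s) → (leading num)/(leading den) = 2/1 = 2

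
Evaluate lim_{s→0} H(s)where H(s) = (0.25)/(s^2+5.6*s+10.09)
DC gain = H(0) = num(0)/den(0) = 0.25/10.09 = 0.02478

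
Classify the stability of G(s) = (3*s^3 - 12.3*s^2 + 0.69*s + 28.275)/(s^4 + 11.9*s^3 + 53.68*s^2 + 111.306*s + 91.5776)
Denominator: s^4 + 11.9*s^3 + 53.68*s^2 + 111.306*s + 91.5776 = (s + 4.1)(s + 3.2)(s^2 + 4.6*s + 6.98). Poles: -2.3 + 1.3j, -2.3 - 1.3j, -3.2, -4.1. Stable (all poles in LHP)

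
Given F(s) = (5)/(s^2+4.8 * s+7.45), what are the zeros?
Numerator is a nonzero constant (5) → Zeros: none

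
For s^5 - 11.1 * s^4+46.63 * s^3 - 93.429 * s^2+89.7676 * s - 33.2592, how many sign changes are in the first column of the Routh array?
Routh array:
s^5: [1, 46.63, 89.7676]; s^4: [-11.1, -93.429, -33.2592]; s^3: [38.213, 86.7713]; s^2: [-68.2239, -33.2592]; s^1: [68.1424]; s^0: [-33.2592]
First column: [1, -11.1, 38.213, -68.2239, 68.1424, -33.2592]. Sign changes = 5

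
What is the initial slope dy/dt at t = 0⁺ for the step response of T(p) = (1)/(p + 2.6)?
IVT: y'(0⁺) = lim_{p→∞} p²·Y(p) = lim_{p→∞} p·T(p).
deg(num) = 0, deg(den) = 1, relative degree = 1, so p·T(p) → (leading num)/(leading den) = 1/1 = 1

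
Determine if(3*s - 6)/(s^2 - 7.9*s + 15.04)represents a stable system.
Denominator: s^2 - 7.9*s + 15.04 = (s - 4.7)(s - 3.2). Poles: 3.2, 4.7. All Re(p)<0: No (unstable)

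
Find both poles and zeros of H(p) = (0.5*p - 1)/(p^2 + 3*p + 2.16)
Set denominator = 0: p^2 + 3*p + 2.16 = (p + 1.2)(p + 1.8) = 0 → Poles: -1.2, -1.8
Set numerator = 0: 0.5*p - 1 = 0 → Zeros: 2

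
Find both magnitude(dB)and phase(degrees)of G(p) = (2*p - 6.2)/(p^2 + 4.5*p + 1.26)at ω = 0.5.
Substitute p = j*0.5: G(j0.5) = -0.659586 + 2.45947j.
|G| = 20*log₁₀(sqrt(Re²+Im²)) = 8.12 dB.
∠G = atan2(Im, Re) = 105.01°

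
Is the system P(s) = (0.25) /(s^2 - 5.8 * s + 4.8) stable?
Denominator: s^2 - 5.8*s + 4.8 = (s - 1)(s - 4.8). Poles: 1, 4.8. All Re(p)<0: No (unstable)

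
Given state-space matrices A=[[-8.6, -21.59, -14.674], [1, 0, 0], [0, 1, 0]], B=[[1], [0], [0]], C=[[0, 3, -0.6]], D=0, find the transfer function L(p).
L(p) = C(pI - A)⁻¹B + D.
Characteristic polynomial det(pI - A) = p^3 + 8.6*p^2 + 21.59*p + 14.674.
Numerator from C·adj(pI-A)·B + D·det(pI-A) = 3*p - 0.6.
L(p) = (3*p - 0.6)/(p^3 + 8.6*p^2 + 21.59*p + 14.674)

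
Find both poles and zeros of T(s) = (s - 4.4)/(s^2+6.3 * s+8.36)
Set denominator = 0: s^2 + 6.3*s + 8.36 = (s + 4.4)(s + 1.9) = 0 → Poles: -1.9, -4.4
Set numerator = 0: s - 4.4 = 0 → Zeros: 4.4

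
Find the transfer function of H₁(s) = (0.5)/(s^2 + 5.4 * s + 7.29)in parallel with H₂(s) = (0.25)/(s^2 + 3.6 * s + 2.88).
Parallel: H = H₁ + H₂ = (n₁·d₂ + n₂·d₁)/(d₁·d₂).
n₁·d₂ = 0.5*s^2 + 1.8*s + 1.44. n₂·d₁ = 0.25*s^2 + 1.35*s + 1.8225. Sum = 0.75*s^2 + 3.15*s + 3.2625. d₁·d₂ = s^4 + 9*s^3 + 29.61*s^2 + 41.796*s + 20.9952.
H(s) = (0.75*s^2 + 3.15*s + 3.2625)/(s^4 + 9*s^3 + 29.61*s^2 + 41.796*s + 20.9952)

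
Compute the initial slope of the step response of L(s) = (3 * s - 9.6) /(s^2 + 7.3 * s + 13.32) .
IVT: y'(0⁺) = lim_{s→∞} s²·Y(s) = lim_{s→∞} s·L(s).
deg(num) = 1, deg(den) = 2, relative degree = 1, so s·L(s) → (leading num)/(leading den) = 3/1 = 3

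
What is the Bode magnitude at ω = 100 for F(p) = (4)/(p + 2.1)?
Substitute p = j*100: F(j100) = 0.00083963 - 0.0399824j.
|F(j100)| = sqrt(Re² + Im²) = 0.03999.
20*log₁₀(0.03999) = -27.96 dB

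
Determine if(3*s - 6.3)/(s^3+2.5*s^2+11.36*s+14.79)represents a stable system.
Denominator: s^3 + 2.5*s^2 + 11.36*s + 14.79 = (s + 1.5)(s^2 + s + 9.86). Poles: -0.5 + 3.1j, -0.5 - 3.1j, -1.5. All Re(p)<0: Yes (stable)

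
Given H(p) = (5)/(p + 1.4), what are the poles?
Set denominator = 0: p + 1.4 = 0 → Poles: -1.4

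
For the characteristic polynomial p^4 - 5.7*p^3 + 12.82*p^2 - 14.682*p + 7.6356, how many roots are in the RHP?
p^4 - 5.7*p^3 + 12.82*p^2 - 14.682*p + 7.6356 = (p - 2.1)(p - 1.8)(p^2 - 1.8*p + 2.02). Poles: 0.9 + 1.1j, 0.9 - 1.1j, 1.8, 2.1. RHP poles (Re>0): 4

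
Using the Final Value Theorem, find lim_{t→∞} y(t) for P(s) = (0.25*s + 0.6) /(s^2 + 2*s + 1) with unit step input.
FVT: lim_{t→∞} y(t) = lim_{s→0} s*Y(s) where Y(s) = P(s)/s.
= lim_{s→0} P(s) = P(0) = num(0)/den(0) = 0.6/1 = 0.6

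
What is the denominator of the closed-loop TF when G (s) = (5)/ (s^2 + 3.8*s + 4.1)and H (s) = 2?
Characteristic poly = G_den * H_den + G_num * H_num = (s^2 + 3.8*s + 4.1) + (10) = s^2 + 3.8*s + 14.1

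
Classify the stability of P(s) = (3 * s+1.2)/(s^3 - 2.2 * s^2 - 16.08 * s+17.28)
Denominator: s^3 - 2.2*s^2 - 16.08*s + 17.28 = (s - 4.8)(s - 1)(s + 3.6). Poles: -3.6, 1, 4.8. Unstable (2 pole(s) in RHP)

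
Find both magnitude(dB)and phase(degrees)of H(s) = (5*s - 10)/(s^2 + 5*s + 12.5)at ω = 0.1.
Substitute s = j*0.1: H(j0.1) = -0.797759 + 0.071968j.
|H| = 20*log₁₀(sqrt(Re²+Im²)) = -1.93 dB.
∠H = atan2(Im, Re) = 174.85°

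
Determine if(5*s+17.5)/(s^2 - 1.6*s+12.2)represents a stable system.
Denominator: s^2 - 1.6*s + 12.2. Poles: 0.8 + 3.4j, 0.8 - 3.4j. All Re(p)<0: No (unstable)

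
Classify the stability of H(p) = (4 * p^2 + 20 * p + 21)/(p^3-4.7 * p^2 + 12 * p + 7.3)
Denominator: p^3 - 4.7*p^2 + 12*p + 7.3 = (p + 0.5)(p^2 - 5.2*p + 14.6). Poles: -0.5, 2.6 + 2.8j, 2.6 - 2.8j. Unstable (2 pole(s) in RHP)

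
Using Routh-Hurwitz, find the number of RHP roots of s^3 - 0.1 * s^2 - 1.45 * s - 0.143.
Routh array:
s^3: [1, -1.45]; s^2: [-0.1, -0.143]; s^1: [-2.88]; s^0: [-0.143]
First column: [1, -0.1, -2.88, -0.143]. Sign changes = RHP roots = 1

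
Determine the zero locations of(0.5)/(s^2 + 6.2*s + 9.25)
Numerator is a nonzero constant (0.5) → Zeros: none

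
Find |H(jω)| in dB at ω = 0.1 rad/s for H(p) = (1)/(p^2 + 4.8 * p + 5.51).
Substitute p = j*0.1: H(j0.1) = 0.180444 - 0.0157478j.
|H(j0.1)| = sqrt(Re² + Im²) = 0.1811.
20*log₁₀(0.1811) = -14.84 dB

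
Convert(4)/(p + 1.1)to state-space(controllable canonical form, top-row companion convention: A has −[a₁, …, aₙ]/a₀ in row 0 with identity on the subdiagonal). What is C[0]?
Reachable canonical form: C = numerator coefficients (right-aligned, zero-padded to length n).
num = 4, C = [[4]].
C[0] = 4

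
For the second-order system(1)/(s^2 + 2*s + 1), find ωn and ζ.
Standard form: ωn²/(s²+2ζωn·s+ωn²).
const=1=ωn² → ωn=1, s coeff=2=2ζωn → ζ=1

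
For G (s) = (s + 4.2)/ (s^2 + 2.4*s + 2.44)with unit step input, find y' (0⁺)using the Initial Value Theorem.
IVT: y'(0⁺) = lim_{s→∞} s²·Y(s) = lim_{s→∞} s·G(s).
deg(num) = 1, deg(den) = 2, relative degree = 1, so s·G(s) → (leading num)/(leading den) = 1/1 = 1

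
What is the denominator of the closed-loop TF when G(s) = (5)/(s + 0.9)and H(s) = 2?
Characteristic poly = G_den * H_den + G_num * H_num = (s + 0.9) + (10) = s + 10.9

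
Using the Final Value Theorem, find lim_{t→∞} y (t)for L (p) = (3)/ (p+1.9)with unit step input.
FVT: lim_{t→∞} y(t) = lim_{p→0} p*Y(p) where Y(p) = L(p)/p.
= lim_{p→0} L(p) = L(0) = num(0)/den(0) = 3/1.9 = 1.579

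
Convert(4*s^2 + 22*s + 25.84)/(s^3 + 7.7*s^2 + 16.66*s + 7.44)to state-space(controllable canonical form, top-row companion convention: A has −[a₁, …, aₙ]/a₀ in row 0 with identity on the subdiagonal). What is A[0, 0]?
Reachable canonical form for den = s^3 + 7.7*s^2 + 16.66*s + 7.44: top row of A = -[a₁,a₂,...,aₙ]/a₀, ones on the subdiagonal, zeros elsewhere.
A = [[-7.7, -16.66, -7.44], [1, 0, 0], [0, 1, 0]].
A[0,0] = -7.7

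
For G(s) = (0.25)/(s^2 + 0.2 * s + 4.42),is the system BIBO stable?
Denominator: s^2 + 0.2*s + 4.42. Poles: -0.1 + 2.1j, -0.1 - 2.1j. All Re(p)<0: Yes (stable)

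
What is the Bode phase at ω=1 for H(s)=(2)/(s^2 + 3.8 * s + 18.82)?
Substitute s = j*1: H(j1) = 0.107352 - 0.0228921j.
∠H(j1) = atan2(Im, Re) = atan2(-0.0228921, 0.107352) = -12.04°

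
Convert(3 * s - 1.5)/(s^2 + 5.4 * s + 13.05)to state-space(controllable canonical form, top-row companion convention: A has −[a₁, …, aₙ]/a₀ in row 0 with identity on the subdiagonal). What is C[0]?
Reachable canonical form: C = numerator coefficients (right-aligned, zero-padded to length n).
num = 3*s - 1.5, C = [[3, -1.5]].
C[0] = 3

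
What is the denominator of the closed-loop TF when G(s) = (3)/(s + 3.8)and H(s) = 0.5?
Characteristic poly = G_den * H_den + G_num * H_num = (s + 3.8) + (1.5) = s + 5.3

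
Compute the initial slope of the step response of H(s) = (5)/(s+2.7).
IVT: y'(0⁺) = lim_{s→∞} s²·Y(s) = lim_{s→∞} s·H(s).
deg(num) = 0, deg(den) = 1, relative degree = 1, so s·H(s) → (leading num)/(leading den) = 5/1 = 5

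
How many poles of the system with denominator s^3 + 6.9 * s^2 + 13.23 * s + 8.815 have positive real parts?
s^3 + 6.9*s^2 + 13.23*s + 8.815 = (s + 4.3)(s^2 + 2.6*s + 2.05). Poles: -1.3 + 0.6j, -1.3 - 0.6j, -4.3. RHP poles (Re>0): 0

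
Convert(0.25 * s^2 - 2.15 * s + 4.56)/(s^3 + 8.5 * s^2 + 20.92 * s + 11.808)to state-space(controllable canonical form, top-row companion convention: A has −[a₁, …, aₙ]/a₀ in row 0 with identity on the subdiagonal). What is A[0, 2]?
Reachable canonical form for den = s^3 + 8.5*s^2 + 20.92*s + 11.808: top row of A = -[a₁,a₂,...,aₙ]/a₀, ones on the subdiagonal, zeros elsewhere.
A = [[-8.5, -20.92, -11.808], [1, 0, 0], [0, 1, 0]].
A[0,2] = -11.808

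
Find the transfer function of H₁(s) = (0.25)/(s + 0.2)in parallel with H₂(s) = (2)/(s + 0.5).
Parallel: H = H₁ + H₂ = (n₁·d₂ + n₂·d₁)/(d₁·d₂).
n₁·d₂ = 0.25*s + 0.125. n₂·d₁ = 2*s + 0.4. Sum = 2.25*s + 0.525. d₁·d₂ = s^2 + 0.7*s + 0.1.
H(s) = (2.25*s + 0.525)/(s^2 + 0.7*s + 0.1)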